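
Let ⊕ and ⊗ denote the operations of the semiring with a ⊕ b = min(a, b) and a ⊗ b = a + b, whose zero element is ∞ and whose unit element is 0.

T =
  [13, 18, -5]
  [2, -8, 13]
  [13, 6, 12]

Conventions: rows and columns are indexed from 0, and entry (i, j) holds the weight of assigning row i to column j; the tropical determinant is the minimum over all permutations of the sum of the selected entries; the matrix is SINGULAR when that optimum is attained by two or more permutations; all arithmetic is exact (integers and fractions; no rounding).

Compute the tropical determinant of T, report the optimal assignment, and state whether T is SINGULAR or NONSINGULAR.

σ = (0, 1, 2): 13 + (-8) + 12 = 17
σ = (0, 2, 1): 13 + 13 + 6 = 32
σ = (1, 0, 2): 18 + 2 + 12 = 32
σ = (1, 2, 0): 18 + 13 + 13 = 44
σ = (2, 0, 1): (-5) + 2 + 6 = 3
σ = (2, 1, 0): (-5) + (-8) + 13 = 0
Optimal value attained by: σ = (2, 1, 0).
Answer: det⊕(T) = 0; verdict: NONSINGULAR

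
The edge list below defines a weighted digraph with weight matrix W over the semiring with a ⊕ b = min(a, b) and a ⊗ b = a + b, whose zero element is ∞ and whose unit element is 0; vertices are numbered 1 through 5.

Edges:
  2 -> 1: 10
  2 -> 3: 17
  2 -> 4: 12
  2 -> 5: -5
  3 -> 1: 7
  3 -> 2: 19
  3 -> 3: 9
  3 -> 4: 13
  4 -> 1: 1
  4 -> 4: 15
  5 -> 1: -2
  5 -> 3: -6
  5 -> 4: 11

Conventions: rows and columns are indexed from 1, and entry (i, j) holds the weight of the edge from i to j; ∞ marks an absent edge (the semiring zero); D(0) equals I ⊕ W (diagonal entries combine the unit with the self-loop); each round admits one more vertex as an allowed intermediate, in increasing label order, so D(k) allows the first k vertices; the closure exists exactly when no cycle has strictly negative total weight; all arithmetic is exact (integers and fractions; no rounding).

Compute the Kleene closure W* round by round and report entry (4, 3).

D(0):
  [0, ∞, ∞, ∞, ∞]
  [10, 0, 17, 12, -5]
  [7, 19, 0, 13, ∞]
  [1, ∞, ∞, 0, ∞]
  [-2, ∞, -6, 11, 0]
D(1):
  [0, ∞, ∞, ∞, ∞]
  [10, 0, 17, 12, -5]
  [7, 19, 0, 13, ∞]
  [1, ∞, ∞, 0, ∞]
  [-2, ∞, -6, 11, 0]
D(2):
  [0, ∞, ∞, ∞, ∞]
  [10, 0, 17, 12, -5]
  [7, 19, 0, 13, 14]
  [1, ∞, ∞, 0, ∞]
  [-2, ∞, -6, 11, 0]
D(3):
  [0, ∞, ∞, ∞, ∞]
  [10, 0, 17, 12, -5]
  [7, 19, 0, 13, 14]
  [1, ∞, ∞, 0, ∞]
  [-2, 13, -6, 7, 0]
D(4):
  [0, ∞, ∞, ∞, ∞]
  [10, 0, 17, 12, -5]
  [7, 19, 0, 13, 14]
  [1, ∞, ∞, 0, ∞]
  [-2, 13, -6, 7, 0]
D(5):
  [0, ∞, ∞, ∞, ∞]
  [-7, 0, -11, 2, -5]
  [7, 19, 0, 13, 14]
  [1, ∞, ∞, 0, ∞]
  [-2, 13, -6, 7, 0]
Answer: W*[4][3] = ∞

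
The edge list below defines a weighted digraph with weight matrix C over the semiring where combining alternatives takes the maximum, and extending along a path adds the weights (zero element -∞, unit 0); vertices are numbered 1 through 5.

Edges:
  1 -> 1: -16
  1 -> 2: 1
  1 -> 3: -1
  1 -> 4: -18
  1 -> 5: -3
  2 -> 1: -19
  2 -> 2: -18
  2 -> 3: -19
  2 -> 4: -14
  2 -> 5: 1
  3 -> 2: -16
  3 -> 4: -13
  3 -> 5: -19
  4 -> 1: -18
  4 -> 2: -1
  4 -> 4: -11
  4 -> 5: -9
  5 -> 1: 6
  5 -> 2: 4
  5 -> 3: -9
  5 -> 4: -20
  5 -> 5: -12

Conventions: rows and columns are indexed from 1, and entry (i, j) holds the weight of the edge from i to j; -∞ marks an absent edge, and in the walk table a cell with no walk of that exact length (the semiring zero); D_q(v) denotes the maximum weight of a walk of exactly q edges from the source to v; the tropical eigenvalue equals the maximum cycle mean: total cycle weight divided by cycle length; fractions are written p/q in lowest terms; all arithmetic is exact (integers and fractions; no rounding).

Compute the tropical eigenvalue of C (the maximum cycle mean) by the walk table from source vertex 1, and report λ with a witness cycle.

q=0: [0, -∞, -∞, -∞, -∞]
q=1: [-16, 1, -1, -18, -3]
q=2: [3, 1, -12, -13, 2]
q=3: [8, 6, 2, -13, 2]
q=4: [8, 9, 7, -8, 7]
q=5: [13, 11, 7, -5, 10]
Optimal cycle mean attained by: cycle 1->2->5->1, total 1 + 1 + 6, length 3.
Answer: λ = 8/3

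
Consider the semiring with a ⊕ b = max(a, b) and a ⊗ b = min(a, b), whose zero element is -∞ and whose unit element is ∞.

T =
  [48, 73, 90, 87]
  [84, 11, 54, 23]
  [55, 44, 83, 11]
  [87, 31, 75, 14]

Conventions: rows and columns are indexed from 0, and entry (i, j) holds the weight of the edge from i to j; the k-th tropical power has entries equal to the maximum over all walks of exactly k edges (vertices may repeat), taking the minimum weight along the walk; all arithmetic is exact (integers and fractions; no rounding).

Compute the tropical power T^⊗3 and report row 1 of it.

T^⊗2:
  [87, 48, 83, 48]
  [54, 73, 84, 84]
  [55, 55, 83, 55]
  [55, 73, 87, 87]
T^⊗3:
  [55, 73, 87, 87]
  [84, 54, 83, 54]
  [55, 55, 83, 55]
  [87, 55, 83, 55]
Answer: row 1 of T^⊗3 = [84, 54, 83, 54]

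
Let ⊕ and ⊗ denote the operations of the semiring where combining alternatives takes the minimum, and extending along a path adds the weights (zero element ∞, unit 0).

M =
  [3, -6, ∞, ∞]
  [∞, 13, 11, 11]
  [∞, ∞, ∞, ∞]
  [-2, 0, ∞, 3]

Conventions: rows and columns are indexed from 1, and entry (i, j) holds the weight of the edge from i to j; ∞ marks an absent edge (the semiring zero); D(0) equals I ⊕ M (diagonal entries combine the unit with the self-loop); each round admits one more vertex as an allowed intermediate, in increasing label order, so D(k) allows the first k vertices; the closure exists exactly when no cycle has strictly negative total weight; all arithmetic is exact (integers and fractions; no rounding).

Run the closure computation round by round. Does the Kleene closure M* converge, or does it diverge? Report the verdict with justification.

D(0):
  [0, -6, ∞, ∞]
  [∞, 0, 11, 11]
  [∞, ∞, 0, ∞]
  [-2, 0, ∞, 0]
D(1):
  [0, -6, ∞, ∞]
  [∞, 0, 11, 11]
  [∞, ∞, 0, ∞]
  [-2, -8, ∞, 0]
D(2):
  [0, -6, 5, 5]
  [∞, 0, 11, 11]
  [∞, ∞, 0, ∞]
  [-2, -8, 3, 0]
D(3):
  [0, -6, 5, 5]
  [∞, 0, 11, 11]
  [∞, ∞, 0, ∞]
  [-2, -8, 3, 0]
D(4):
  [0, -6, 5, 5]
  [9, 0, 11, 11]
  [∞, ∞, 0, ∞]
  [-2, -8, 3, 0]
Key observation: every diagonal entry stays at the unit through all rounds, so no improving cycle exists.
Answer: CONVERGES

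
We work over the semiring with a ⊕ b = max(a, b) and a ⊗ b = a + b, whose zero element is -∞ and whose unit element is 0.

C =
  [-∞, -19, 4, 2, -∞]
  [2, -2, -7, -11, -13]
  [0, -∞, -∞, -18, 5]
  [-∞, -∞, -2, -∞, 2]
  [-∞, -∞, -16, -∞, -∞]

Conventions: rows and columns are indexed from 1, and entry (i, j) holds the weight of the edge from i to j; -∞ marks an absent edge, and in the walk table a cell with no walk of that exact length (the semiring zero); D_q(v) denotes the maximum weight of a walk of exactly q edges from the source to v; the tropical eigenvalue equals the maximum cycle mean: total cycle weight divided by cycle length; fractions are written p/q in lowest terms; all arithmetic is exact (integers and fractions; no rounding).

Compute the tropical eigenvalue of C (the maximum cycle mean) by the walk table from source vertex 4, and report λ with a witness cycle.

q=0: [-∞, -∞, -∞, 0, -∞]
q=1: [-∞, -∞, -2, -∞, 2]
q=2: [-2, -∞, -14, -20, 3]
q=3: [-14, -21, 2, 0, -9]
q=4: [2, -23, -2, -12, 7]
q=5: [-2, -17, 6, 4, 3]
Optimal cycle mean attained by: cycle 1->3->1, total 4 + 0, length 2.
Answer: λ = 2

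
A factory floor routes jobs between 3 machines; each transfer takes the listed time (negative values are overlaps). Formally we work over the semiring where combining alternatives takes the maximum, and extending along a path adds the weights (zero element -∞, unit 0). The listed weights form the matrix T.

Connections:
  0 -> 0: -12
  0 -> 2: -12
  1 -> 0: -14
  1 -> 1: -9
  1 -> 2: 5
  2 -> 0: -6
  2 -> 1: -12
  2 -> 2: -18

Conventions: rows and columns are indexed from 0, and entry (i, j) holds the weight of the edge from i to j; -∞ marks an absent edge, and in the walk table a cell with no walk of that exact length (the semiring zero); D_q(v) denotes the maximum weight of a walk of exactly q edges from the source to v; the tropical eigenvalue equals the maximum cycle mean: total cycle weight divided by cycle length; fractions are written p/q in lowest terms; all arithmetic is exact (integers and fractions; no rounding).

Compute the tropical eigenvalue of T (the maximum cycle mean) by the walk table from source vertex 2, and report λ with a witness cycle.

q=0: [-∞, -∞, 0]
q=1: [-6, -12, -18]
q=2: [-18, -21, -7]
q=3: [-13, -19, -16]
Optimal cycle mean attained by: cycle 1->2->1, total 5 + (-12), length 2.
Answer: λ = -7/2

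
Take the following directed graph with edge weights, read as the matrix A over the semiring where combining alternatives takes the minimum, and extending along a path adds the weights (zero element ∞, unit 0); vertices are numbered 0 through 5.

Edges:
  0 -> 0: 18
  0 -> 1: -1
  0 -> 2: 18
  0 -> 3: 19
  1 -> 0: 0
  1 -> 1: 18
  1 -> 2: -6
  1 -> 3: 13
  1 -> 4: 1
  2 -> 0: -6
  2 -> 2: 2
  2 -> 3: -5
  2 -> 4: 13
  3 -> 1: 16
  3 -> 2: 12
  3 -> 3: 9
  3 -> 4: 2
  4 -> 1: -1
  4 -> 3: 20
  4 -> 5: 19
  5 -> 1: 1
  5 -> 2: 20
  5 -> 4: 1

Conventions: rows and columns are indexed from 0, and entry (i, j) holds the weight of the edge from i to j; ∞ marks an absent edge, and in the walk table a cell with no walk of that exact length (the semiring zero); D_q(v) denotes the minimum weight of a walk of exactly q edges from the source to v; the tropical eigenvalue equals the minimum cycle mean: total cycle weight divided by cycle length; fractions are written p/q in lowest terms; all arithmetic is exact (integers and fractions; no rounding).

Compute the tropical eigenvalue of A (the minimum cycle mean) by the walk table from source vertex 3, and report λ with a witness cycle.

q=0: [∞, ∞, ∞, 0, ∞, ∞]
q=1: [∞, 16, 12, 9, 2, ∞]
q=2: [6, 1, 10, 7, 11, 21]
q=3: [1, 5, -5, 5, 2, 30]
q=4: [-11, 0, -3, -10, 6, 21]
q=5: [-9, -12, -6, -8, -8, 25]
q=6: [-12, -10, -18, -11, -11, 11]
Optimal cycle mean attained by: cycle 0->1->2->0, total (-1) + (-6) + (-6), length 3.
Answer: λ = -13/3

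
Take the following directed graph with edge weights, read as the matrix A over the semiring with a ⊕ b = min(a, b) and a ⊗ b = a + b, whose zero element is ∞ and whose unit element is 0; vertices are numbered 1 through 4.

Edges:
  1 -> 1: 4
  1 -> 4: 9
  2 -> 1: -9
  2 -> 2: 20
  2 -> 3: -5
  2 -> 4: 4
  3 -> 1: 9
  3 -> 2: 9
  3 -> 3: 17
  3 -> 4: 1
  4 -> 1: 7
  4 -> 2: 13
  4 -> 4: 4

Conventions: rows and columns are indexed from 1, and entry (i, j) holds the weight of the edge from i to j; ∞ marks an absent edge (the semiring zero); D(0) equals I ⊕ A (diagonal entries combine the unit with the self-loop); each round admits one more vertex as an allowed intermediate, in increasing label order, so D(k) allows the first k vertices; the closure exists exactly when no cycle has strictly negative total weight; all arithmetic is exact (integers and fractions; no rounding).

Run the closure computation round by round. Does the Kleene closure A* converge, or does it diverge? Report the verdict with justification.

D(0):
  [0, ∞, ∞, 9]
  [-9, 0, -5, 4]
  [9, 9, 0, 1]
  [7, 13, ∞, 0]
D(1):
  [0, ∞, ∞, 9]
  [-9, 0, -5, 0]
  [9, 9, 0, 1]
  [7, 13, ∞, 0]
D(2):
  [0, ∞, ∞, 9]
  [-9, 0, -5, 0]
  [0, 9, 0, 1]
  [4, 13, 8, 0]
D(3):
  [0, ∞, ∞, 9]
  [-9, 0, -5, -4]
  [0, 9, 0, 1]
  [4, 13, 8, 0]
D(4):
  [0, 22, 17, 9]
  [-9, 0, -5, -4]
  [0, 9, 0, 1]
  [4, 13, 8, 0]
Key observation: every diagonal entry stays at the unit through all rounds, so no improving cycle exists.
Answer: CONVERGES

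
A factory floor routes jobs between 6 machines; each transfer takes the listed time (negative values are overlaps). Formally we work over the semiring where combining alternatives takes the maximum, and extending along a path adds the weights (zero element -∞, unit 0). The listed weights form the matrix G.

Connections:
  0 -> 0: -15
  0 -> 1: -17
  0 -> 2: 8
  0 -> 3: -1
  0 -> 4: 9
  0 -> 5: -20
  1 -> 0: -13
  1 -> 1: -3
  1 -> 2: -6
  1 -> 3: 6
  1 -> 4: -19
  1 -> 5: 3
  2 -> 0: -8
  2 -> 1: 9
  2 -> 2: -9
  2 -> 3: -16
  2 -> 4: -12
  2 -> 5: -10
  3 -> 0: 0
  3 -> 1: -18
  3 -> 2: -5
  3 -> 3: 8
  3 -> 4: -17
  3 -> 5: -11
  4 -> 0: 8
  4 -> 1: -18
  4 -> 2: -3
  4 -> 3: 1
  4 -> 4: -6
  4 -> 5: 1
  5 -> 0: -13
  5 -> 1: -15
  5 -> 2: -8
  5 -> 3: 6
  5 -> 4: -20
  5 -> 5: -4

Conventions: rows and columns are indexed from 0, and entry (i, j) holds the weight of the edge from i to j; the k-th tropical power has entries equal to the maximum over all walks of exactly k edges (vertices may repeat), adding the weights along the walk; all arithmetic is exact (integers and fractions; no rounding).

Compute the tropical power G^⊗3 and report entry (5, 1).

G^⊗2:
  [17, 17, 6, 10, 3, 10]
  [6, 3, 1, 14, -4, 0]
  [-4, 6, 3, 15, 1, 12]
  [8, 4, 8, 16, 9, -3]
  [2, 6, 16, 9, 17, -3]
  [6, 1, 1, 14, -4, -5]
G^⊗3:
  [11, 15, 25, 23, 26, 20]
  [14, 10, 14, 22, 15, 6]
  [15, 12, 10, 23, 5, 9]
  [17, 17, 16, 24, 17, 10]
  [25, 25, 14, 18, 11, 18]
  [14, 10, 14, 22, 15, 4]
Key observation: the optimum is the walk 5->3->2->1, with weight 6 + (-5) + 9 = 10.
Optimal value attained by: walk 5->3->2->1.
Answer: (G^⊗3)[5][1] = 10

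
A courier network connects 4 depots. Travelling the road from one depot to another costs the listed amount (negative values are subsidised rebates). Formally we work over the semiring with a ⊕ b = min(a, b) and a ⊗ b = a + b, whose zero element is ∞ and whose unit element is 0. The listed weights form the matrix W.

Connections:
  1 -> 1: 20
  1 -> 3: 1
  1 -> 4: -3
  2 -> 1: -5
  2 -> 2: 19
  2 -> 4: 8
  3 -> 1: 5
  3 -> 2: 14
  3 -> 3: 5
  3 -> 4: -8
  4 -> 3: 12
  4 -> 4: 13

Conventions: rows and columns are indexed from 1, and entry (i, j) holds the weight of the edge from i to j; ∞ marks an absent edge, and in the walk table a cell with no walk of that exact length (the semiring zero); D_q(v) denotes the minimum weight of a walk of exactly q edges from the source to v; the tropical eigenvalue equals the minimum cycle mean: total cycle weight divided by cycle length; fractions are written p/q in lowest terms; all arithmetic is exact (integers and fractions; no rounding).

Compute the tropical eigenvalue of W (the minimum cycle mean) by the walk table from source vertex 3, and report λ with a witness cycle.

q=0: [∞, ∞, 0, ∞]
q=1: [5, 14, 5, -8]
q=2: [9, 19, 4, -3]
q=3: [9, 18, 9, -4]
q=4: [13, 23, 8, 1]
Optimal cycle mean attained by: cycle 3->4->3, total (-8) + 12, length 2.
Answer: λ = 2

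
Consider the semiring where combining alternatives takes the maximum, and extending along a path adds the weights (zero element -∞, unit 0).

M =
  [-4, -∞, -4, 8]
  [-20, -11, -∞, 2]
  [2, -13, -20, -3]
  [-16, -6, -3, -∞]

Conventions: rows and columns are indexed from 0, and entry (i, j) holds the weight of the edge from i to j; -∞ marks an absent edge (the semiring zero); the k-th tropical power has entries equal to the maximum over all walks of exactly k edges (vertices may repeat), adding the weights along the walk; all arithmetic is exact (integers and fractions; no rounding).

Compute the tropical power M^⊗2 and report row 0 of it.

M^⊗2:
  [-2, 2, 5, 4]
  [-14, -4, -1, -9]
  [-2, -9, -2, 10]
  [-1, -16, -20, -4]
Answer: row 0 of M^⊗2 = [-2, 2, 5, 4]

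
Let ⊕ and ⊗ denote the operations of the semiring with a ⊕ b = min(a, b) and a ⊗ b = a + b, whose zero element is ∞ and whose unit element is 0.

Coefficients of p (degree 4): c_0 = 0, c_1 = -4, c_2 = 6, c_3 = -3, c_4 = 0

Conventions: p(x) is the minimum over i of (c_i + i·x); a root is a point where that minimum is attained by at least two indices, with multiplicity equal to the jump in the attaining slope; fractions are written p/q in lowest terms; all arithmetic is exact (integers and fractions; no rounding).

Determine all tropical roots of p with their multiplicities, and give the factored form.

hull edge (i=0, c=0) to (i=1, c=-4): slope -4, span 1
hull edge (i=1, c=-4) to (i=3, c=-3): slope 1/2, span 2
hull edge (i=3, c=-3) to (i=4, c=0): slope 3, span 1
Factored form: p(x) = 0 ⊗ (x ⊕ (-3)) ⊗ (x ⊕ (-1/2)) ⊗ (x ⊕ (-1/2)) ⊗ (x ⊕ 4)
Answer: roots = -3 (mult 1), -1/2 (mult 2), 4 (mult 1)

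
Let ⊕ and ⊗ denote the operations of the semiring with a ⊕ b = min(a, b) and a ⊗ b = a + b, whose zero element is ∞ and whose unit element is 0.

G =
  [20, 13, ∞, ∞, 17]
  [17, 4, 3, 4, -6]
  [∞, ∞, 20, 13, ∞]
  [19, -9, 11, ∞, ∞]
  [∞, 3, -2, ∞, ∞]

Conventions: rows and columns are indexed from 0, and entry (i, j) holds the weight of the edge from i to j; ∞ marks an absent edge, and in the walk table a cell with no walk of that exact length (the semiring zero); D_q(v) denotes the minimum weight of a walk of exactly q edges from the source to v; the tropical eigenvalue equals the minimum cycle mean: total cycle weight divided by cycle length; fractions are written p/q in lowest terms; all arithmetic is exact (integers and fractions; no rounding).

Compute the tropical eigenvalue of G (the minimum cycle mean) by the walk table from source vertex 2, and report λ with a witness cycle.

q=0: [∞, ∞, 0, ∞, ∞]
q=1: [∞, ∞, 20, 13, ∞]
q=2: [32, 4, 24, 33, ∞]
q=3: [21, 8, 7, 8, -2]
q=4: [25, -1, -4, 12, 2]
q=5: [16, 3, 0, 3, -7]
Optimal cycle mean attained by: cycle 1->3->1, total 4 + (-9), length 2.
Answer: λ = -5/2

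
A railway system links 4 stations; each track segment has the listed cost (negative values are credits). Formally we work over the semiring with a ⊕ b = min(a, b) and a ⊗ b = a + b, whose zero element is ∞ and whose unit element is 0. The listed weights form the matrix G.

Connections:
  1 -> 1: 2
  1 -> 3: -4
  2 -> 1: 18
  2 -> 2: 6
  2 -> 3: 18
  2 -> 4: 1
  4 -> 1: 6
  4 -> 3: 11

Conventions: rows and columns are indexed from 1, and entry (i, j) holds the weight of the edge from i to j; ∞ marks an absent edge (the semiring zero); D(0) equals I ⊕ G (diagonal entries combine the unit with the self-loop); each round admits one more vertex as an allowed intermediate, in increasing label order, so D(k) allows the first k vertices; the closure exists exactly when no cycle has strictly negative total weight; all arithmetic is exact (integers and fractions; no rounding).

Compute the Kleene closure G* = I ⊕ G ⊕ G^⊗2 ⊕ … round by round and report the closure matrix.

D(0):
  [0, ∞, -4, ∞]
  [18, 0, 18, 1]
  [∞, ∞, 0, ∞]
  [6, ∞, 11, 0]
D(1):
  [0, ∞, -4, ∞]
  [18, 0, 14, 1]
  [∞, ∞, 0, ∞]
  [6, ∞, 2, 0]
D(2):
  [0, ∞, -4, ∞]
  [18, 0, 14, 1]
  [∞, ∞, 0, ∞]
  [6, ∞, 2, 0]
D(3):
  [0, ∞, -4, ∞]
  [18, 0, 14, 1]
  [∞, ∞, 0, ∞]
  [6, ∞, 2, 0]
D(4):
  [0, ∞, -4, ∞]
  [7, 0, 3, 1]
  [∞, ∞, 0, ∞]
  [6, ∞, 2, 0]
Answer: G* = [[0, ∞, -4, ∞], [7, 0, 3, 1], [∞, ∞, 0, ∞], [6, ∞, 2, 0]]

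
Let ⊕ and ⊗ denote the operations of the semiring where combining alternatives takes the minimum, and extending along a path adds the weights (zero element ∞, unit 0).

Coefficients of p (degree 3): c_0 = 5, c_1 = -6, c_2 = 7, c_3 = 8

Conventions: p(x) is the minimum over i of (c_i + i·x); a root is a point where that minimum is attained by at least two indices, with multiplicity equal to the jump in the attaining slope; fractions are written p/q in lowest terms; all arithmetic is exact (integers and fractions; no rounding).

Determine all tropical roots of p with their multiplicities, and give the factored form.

hull edge (i=0, c=5) to (i=1, c=-6): slope -11, span 1
hull edge (i=1, c=-6) to (i=3, c=8): slope 7, span 2
Factored form: p(x) = 8 ⊗ (x ⊕ (-7)) ⊗ (x ⊕ (-7)) ⊗ (x ⊕ 11)
Answer: roots = -7 (mult 2), 11 (mult 1)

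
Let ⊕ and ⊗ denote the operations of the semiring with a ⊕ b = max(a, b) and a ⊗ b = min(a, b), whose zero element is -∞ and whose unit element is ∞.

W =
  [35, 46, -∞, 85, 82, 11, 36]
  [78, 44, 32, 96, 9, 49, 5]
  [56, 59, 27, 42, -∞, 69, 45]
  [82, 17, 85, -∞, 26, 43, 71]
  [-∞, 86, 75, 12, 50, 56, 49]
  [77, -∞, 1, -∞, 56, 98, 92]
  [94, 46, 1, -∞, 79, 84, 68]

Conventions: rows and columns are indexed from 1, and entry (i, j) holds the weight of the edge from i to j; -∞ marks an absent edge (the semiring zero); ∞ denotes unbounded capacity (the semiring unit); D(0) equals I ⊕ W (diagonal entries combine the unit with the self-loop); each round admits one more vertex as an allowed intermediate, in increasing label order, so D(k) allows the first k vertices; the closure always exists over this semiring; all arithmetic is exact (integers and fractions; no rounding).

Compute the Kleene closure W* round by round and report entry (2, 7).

D(0):
  [∞, 46, -∞, 85, 82, 11, 36]
  [78, ∞, 32, 96, 9, 49, 5]
  [56, 59, ∞, 42, -∞, 69, 45]
  [82, 17, 85, ∞, 26, 43, 71]
  [-∞, 86, 75, 12, ∞, 56, 49]
  [77, -∞, 1, -∞, 56, ∞, 92]
  [94, 46, 1, -∞, 79, 84, ∞]
D(1):
  [∞, 46, -∞, 85, 82, 11, 36]
  [78, ∞, 32, 96, 78, 49, 36]
  [56, 59, ∞, 56, 56, 69, 45]
  [82, 46, 85, ∞, 82, 43, 71]
  [-∞, 86, 75, 12, ∞, 56, 49]
  [77, 46, 1, 77, 77, ∞, 92]
  [94, 46, 1, 85, 82, 84, ∞]
D(2):
  [∞, 46, 32, 85, 82, 46, 36]
  [78, ∞, 32, 96, 78, 49, 36]
  [59, 59, ∞, 59, 59, 69, 45]
  [82, 46, 85, ∞, 82, 46, 71]
  [78, 86, 75, 86, ∞, 56, 49]
  [77, 46, 32, 77, 77, ∞, 92]
  [94, 46, 32, 85, 82, 84, ∞]
D(3):
  [∞, 46, 32, 85, 82, 46, 36]
  [78, ∞, 32, 96, 78, 49, 36]
  [59, 59, ∞, 59, 59, 69, 45]
  [82, 59, 85, ∞, 82, 69, 71]
  [78, 86, 75, 86, ∞, 69, 49]
  [77, 46, 32, 77, 77, ∞, 92]
  [94, 46, 32, 85, 82, 84, ∞]
D(4):
  [∞, 59, 85, 85, 82, 69, 71]
  [82, ∞, 85, 96, 82, 69, 71]
  [59, 59, ∞, 59, 59, 69, 59]
  [82, 59, 85, ∞, 82, 69, 71]
  [82, 86, 85, 86, ∞, 69, 71]
  [77, 59, 77, 77, 77, ∞, 92]
  [94, 59, 85, 85, 82, 84, ∞]
D(5):
  [∞, 82, 85, 85, 82, 69, 71]
  [82, ∞, 85, 96, 82, 69, 71]
  [59, 59, ∞, 59, 59, 69, 59]
  [82, 82, 85, ∞, 82, 69, 71]
  [82, 86, 85, 86, ∞, 69, 71]
  [77, 77, 77, 77, 77, ∞, 92]
  [94, 82, 85, 85, 82, 84, ∞]
D(6):
  [∞, 82, 85, 85, 82, 69, 71]
  [82, ∞, 85, 96, 82, 69, 71]
  [69, 69, ∞, 69, 69, 69, 69]
  [82, 82, 85, ∞, 82, 69, 71]
  [82, 86, 85, 86, ∞, 69, 71]
  [77, 77, 77, 77, 77, ∞, 92]
  [94, 82, 85, 85, 82, 84, ∞]
D(7):
  [∞, 82, 85, 85, 82, 71, 71]
  [82, ∞, 85, 96, 82, 71, 71]
  [69, 69, ∞, 69, 69, 69, 69]
  [82, 82, 85, ∞, 82, 71, 71]
  [82, 86, 85, 86, ∞, 71, 71]
  [92, 82, 85, 85, 82, ∞, 92]
  [94, 82, 85, 85, 82, 84, ∞]
Answer: W*[2][7] = 71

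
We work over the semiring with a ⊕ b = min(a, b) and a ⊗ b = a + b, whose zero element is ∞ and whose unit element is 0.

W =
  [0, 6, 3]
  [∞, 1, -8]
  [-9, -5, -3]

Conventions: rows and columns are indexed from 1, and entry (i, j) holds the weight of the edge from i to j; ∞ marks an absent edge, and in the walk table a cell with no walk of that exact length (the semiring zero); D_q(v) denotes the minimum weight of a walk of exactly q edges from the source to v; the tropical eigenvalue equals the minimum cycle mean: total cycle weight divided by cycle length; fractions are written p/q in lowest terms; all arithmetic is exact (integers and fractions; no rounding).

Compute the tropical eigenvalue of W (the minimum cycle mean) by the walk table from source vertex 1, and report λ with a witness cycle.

q=0: [0, ∞, ∞]
q=1: [0, 6, 3]
q=2: [-6, -2, -2]
q=3: [-11, -7, -10]
Optimal cycle mean attained by: cycle 2->3->2, total (-8) + (-5), length 2.
Answer: λ = -13/2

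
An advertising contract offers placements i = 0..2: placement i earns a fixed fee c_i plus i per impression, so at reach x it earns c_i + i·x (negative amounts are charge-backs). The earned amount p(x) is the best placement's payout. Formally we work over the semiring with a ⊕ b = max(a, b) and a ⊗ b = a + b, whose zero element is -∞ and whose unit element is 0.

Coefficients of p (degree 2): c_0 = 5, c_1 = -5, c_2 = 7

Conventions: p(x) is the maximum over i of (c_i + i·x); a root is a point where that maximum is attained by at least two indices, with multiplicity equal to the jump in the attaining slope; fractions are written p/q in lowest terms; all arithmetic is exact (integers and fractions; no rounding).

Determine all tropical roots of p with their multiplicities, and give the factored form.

hull edge (i=0, c=5) to (i=2, c=7): slope 1, span 2
Factored form: p(x) = 7 ⊗ (x ⊕ (-1)) ⊗ (x ⊕ (-1))
Answer: roots = -1 (mult 2)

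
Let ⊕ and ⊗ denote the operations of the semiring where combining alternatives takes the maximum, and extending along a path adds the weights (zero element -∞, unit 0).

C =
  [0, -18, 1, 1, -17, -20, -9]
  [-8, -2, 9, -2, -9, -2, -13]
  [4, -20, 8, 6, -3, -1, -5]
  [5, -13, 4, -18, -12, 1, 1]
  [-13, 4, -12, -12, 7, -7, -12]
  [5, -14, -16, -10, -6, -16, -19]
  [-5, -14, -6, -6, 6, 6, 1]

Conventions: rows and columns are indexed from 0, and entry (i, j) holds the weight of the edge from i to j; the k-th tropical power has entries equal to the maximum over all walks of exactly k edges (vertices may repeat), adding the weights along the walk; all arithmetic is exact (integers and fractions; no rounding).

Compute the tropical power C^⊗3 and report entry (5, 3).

C^⊗2:
  [6, -12, 9, 7, -2, 2, 2]
  [13, -4, 17, 15, 6, 8, 4]
  [12, 1, 16, 14, 5, 7, 7]
  [8, -8, 12, 10, 7, 7, 2]
  [-2, 11, 13, 2, 14, 2, -5]
  [5, -2, 6, 6, 1, -9, -4]
  [11, 10, 2, 0, 13, 7, 2]
C^⊗3:
  [13, 2, 17, 15, 8, 8, 8]
  [21, 10, 25, 23, 14, 16, 16]
  [20, 9, 24, 22, 13, 15, 15]
  [16, 11, 20, 18, 14, 11, 11]
  [17, 18, 21, 19, 21, 12, 8]
  [11, 5, 14, 12, 8, 7, 7]
  [12, 17, 19, 12, 20, 8, 3]
Key observation: the optimum is the walk 5->0->2->3, with weight 5 + 1 + 6 = 12.
Optimal value attained by: walk 5->0->2->3.
Answer: (C^⊗3)[5][3] = 12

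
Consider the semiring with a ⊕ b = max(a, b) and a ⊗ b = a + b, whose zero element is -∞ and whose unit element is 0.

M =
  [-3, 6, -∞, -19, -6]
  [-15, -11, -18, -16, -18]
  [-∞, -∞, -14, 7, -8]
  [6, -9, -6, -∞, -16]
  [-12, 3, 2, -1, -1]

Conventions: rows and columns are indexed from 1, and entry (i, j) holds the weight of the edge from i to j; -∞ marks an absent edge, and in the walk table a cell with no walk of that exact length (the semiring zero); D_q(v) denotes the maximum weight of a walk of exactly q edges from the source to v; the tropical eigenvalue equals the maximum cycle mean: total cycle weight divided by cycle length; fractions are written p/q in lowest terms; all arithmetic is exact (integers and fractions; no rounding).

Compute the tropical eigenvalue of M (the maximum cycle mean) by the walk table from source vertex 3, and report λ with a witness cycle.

q=0: [-∞, -∞, 0, -∞, -∞]
q=1: [-∞, -∞, -14, 7, -8]
q=2: [13, -2, 1, -7, -9]
q=3: [10, 19, -7, 8, 7]
q=4: [14, 16, 9, 6, 6]
q=5: [12, 20, 8, 16, 8]
Optimal cycle mean attained by: cycle 1->5->3->4->1, total (-6) + 2 + 7 + 6, length 4.
Answer: λ = 9/4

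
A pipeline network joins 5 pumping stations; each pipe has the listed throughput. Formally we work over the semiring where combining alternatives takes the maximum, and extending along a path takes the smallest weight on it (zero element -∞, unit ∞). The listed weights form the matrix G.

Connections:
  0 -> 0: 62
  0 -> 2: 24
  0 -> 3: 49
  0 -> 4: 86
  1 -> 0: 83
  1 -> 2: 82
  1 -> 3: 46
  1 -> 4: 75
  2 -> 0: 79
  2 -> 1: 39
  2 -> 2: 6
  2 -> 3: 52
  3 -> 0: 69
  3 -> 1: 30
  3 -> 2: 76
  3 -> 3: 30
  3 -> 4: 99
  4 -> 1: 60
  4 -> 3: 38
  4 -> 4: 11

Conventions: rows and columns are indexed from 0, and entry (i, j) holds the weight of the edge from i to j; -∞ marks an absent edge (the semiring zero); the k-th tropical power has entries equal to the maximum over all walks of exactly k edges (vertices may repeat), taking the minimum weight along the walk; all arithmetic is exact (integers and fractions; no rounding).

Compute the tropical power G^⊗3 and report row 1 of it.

G^⊗2:
  [62, 60, 49, 49, 62]
  [79, 60, 46, 52, 83]
  [62, 30, 52, 49, 79]
  [76, 60, 30, 52, 69]
  [60, 30, 60, 46, 60]
G^⊗3:
  [62, 60, 60, 49, 62]
  [62, 60, 60, 49, 79]
  [62, 60, 49, 52, 62]
  [62, 60, 60, 49, 76]
  [60, 60, 46, 52, 60]
Answer: row 1 of G^⊗3 = [62, 60, 60, 49, 79]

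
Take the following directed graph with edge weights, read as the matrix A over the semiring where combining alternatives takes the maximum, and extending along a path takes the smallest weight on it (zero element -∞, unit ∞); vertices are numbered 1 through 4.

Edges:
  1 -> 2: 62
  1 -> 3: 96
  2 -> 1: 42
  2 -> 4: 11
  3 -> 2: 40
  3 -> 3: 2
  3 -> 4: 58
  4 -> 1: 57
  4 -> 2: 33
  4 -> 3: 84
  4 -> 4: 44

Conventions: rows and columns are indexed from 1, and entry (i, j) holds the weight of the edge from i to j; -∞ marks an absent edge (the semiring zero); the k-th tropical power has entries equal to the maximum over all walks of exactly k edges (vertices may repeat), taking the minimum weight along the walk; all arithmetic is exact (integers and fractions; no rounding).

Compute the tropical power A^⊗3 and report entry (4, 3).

A^⊗2:
  [42, 40, 2, 58]
  [11, 42, 42, 11]
  [57, 33, 58, 44]
  [44, 57, 57, 58]
A^⊗3:
  [57, 42, 58, 44]
  [42, 40, 11, 42]
  [44, 57, 57, 58]
  [57, 44, 58, 57]
Key observation: the optimum is the walk 4->3->4->3, with weight 84 min 58 min 84 = 58.
Optimal value attained by: walk 4->3->4->3.
Answer: (A^⊗3)[4][3] = 58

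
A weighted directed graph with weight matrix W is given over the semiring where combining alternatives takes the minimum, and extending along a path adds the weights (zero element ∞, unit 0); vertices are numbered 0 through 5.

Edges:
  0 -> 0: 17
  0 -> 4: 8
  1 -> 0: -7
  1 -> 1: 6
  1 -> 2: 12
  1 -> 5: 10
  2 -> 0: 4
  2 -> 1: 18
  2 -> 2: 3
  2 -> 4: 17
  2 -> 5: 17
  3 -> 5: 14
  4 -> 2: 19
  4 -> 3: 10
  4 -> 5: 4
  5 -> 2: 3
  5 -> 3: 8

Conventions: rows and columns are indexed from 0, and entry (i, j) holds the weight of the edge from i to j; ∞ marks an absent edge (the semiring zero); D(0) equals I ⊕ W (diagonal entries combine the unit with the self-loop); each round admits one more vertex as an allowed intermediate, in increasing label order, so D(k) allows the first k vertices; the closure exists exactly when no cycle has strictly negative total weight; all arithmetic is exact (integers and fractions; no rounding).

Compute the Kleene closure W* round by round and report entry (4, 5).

D(0):
  [0, ∞, ∞, ∞, 8, ∞]
  [-7, 0, 12, ∞, ∞, 10]
  [4, 18, 0, ∞, 17, 17]
  [∞, ∞, ∞, 0, ∞, 14]
  [∞, ∞, 19, 10, 0, 4]
  [∞, ∞, 3, 8, ∞, 0]
D(1):
  [0, ∞, ∞, ∞, 8, ∞]
  [-7, 0, 12, ∞, 1, 10]
  [4, 18, 0, ∞, 12, 17]
  [∞, ∞, ∞, 0, ∞, 14]
  [∞, ∞, 19, 10, 0, 4]
  [∞, ∞, 3, 8, ∞, 0]
D(2):
  [0, ∞, ∞, ∞, 8, ∞]
  [-7, 0, 12, ∞, 1, 10]
  [4, 18, 0, ∞, 12, 17]
  [∞, ∞, ∞, 0, ∞, 14]
  [∞, ∞, 19, 10, 0, 4]
  [∞, ∞, 3, 8, ∞, 0]
D(3):
  [0, ∞, ∞, ∞, 8, ∞]
  [-7, 0, 12, ∞, 1, 10]
  [4, 18, 0, ∞, 12, 17]
  [∞, ∞, ∞, 0, ∞, 14]
  [23, 37, 19, 10, 0, 4]
  [7, 21, 3, 8, 15, 0]
D(4):
  [0, ∞, ∞, ∞, 8, ∞]
  [-7, 0, 12, ∞, 1, 10]
  [4, 18, 0, ∞, 12, 17]
  [∞, ∞, ∞, 0, ∞, 14]
  [23, 37, 19, 10, 0, 4]
  [7, 21, 3, 8, 15, 0]
D(5):
  [0, 45, 27, 18, 8, 12]
  [-7, 0, 12, 11, 1, 5]
  [4, 18, 0, 22, 12, 16]
  [∞, ∞, ∞, 0, ∞, 14]
  [23, 37, 19, 10, 0, 4]
  [7, 21, 3, 8, 15, 0]
D(6):
  [0, 33, 15, 18, 8, 12]
  [-7, 0, 8, 11, 1, 5]
  [4, 18, 0, 22, 12, 16]
  [21, 35, 17, 0, 29, 14]
  [11, 25, 7, 10, 0, 4]
  [7, 21, 3, 8, 15, 0]
Answer: W*[4][5] = 4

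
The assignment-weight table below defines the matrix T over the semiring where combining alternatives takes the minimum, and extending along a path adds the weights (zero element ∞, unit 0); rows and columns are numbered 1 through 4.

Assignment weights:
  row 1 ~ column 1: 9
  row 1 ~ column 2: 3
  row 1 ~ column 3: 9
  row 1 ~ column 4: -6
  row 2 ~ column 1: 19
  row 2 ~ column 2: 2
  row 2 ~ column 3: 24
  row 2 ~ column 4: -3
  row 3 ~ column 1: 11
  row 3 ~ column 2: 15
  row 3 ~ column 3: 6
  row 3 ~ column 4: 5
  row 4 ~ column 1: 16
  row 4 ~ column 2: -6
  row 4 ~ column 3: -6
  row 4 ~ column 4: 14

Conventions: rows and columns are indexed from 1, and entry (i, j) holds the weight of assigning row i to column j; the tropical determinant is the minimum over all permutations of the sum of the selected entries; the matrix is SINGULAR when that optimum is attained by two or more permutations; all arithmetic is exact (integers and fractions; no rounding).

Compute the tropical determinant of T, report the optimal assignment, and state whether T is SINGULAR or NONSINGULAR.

σ = (1, 2, 3, 4): 9 + 2 + 6 + 14 = 31
σ = (1, 2, 4, 3): 9 + 2 + 5 + (-6) = 10
σ = (1, 3, 2, 4): 9 + 24 + 15 + 14 = 62
σ = (1, 3, 4, 2): 9 + 24 + 5 + (-6) = 32
σ = (1, 4, 2, 3): 9 + (-3) + 15 + (-6) = 15
σ = (1, 4, 3, 2): 9 + (-3) + 6 + (-6) = 6
σ = (2, 1, 3, 4): 3 + 19 + 6 + 14 = 42
σ = (2, 1, 4, 3): 3 + 19 + 5 + (-6) = 21
σ = (2, 3, 1, 4): 3 + 24 + 11 + 14 = 52
σ = (2, 3, 4, 1): 3 + 24 + 5 + 16 = 48
σ = (2, 4, 1, 3): 3 + (-3) + 11 + (-6) = 5
σ = (2, 4, 3, 1): 3 + (-3) + 6 + 16 = 22
σ = (3, 1, 2, 4): 9 + 19 + 15 + 14 = 57
σ = (3, 1, 4, 2): 9 + 19 + 5 + (-6) = 27
σ = (3, 2, 1, 4): 9 + 2 + 11 + 14 = 36
σ = (3, 2, 4, 1): 9 + 2 + 5 + 16 = 32
σ = (3, 4, 1, 2): 9 + (-3) + 11 + (-6) = 11
σ = (3, 4, 2, 1): 9 + (-3) + 15 + 16 = 37
σ = (4, 1, 2, 3): (-6) + 19 + 15 + (-6) = 22
σ = (4, 1, 3, 2): (-6) + 19 + 6 + (-6) = 13
σ = (4, 2, 1, 3): (-6) + 2 + 11 + (-6) = 1
σ = (4, 2, 3, 1): (-6) + 2 + 6 + 16 = 18
σ = (4, 3, 1, 2): (-6) + 24 + 11 + (-6) = 23
σ = (4, 3, 2, 1): (-6) + 24 + 15 + 16 = 49
Optimal value attained by: σ = (4, 2, 1, 3).
Answer: det⊕(T) = 1; verdict: NONSINGULAR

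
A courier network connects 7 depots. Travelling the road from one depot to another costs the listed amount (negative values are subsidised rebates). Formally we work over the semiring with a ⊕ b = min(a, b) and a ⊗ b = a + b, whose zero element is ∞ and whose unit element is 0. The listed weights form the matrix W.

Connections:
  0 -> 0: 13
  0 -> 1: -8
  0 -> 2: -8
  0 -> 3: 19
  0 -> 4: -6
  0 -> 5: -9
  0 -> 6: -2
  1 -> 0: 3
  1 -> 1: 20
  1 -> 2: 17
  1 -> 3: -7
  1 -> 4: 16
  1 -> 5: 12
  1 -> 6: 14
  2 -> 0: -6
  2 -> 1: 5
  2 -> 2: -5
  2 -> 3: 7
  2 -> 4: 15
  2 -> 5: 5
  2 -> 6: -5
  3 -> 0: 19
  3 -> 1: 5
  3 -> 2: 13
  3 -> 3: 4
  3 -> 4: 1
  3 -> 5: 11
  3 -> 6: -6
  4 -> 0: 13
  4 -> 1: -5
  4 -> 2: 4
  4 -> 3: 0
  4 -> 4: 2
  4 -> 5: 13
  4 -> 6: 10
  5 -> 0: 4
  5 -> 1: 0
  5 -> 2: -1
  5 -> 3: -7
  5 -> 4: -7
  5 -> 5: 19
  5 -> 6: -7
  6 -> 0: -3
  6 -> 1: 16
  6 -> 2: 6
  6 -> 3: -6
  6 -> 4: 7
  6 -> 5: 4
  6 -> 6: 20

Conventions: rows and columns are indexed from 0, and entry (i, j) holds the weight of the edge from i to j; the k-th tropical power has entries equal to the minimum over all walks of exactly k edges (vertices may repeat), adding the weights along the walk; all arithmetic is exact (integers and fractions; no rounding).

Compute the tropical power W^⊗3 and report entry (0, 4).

W^⊗2:
  [-14, -11, -13, -16, -16, -3, -16]
  [11, -5, -5, -3, -6, -6, -13]
  [-11, -14, -14, -11, -12, -15, -10]
  [-9, -4, 0, -12, 1, -2, -2]
  [-2, -3, -1, -12, 1, 4, -6]
  [-10, -12, -6, -13, -6, -5, -13]
  [0, -11, -11, -3, -9, -12, -12]
W^⊗3:
  [-19, -22, -22, -22, -20, -23, -22]
  [-16, -11, -10, -19, -13, -9, -13]
  [-20, -19, -19, -22, -22, -20, -22]
  [-6, -17, -17, -11, -15, -18, -18]
  [-9, -10, -10, -12, -11, -11, -18]
  [-16, -18, -18, -19, -16, -19, -19]
  [-17, -14, -16, -19, -19, -9, -19]
Key observation: the optimum is the walk 0->2->0->4, with weight (-8) + (-6) + (-6) = -20.
Optimal value attained by: walk 0->2->0->4.
Answer: (W^⊗3)[0][4] = -20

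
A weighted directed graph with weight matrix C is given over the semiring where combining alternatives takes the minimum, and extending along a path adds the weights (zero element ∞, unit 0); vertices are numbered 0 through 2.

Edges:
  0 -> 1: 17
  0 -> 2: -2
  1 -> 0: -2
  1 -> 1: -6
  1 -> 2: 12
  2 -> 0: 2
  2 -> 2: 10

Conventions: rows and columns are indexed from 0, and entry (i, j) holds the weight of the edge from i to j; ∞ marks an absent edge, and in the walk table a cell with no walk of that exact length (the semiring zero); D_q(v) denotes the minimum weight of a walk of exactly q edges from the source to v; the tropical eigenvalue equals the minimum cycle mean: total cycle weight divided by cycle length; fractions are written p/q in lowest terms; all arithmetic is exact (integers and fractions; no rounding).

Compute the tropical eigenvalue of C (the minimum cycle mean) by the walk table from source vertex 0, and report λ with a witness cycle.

q=0: [0, ∞, ∞]
q=1: [∞, 17, -2]
q=2: [0, 11, 8]
q=3: [9, 5, -2]
Optimal cycle mean attained by: cycle 1->1, total (-6), length 1.
Answer: λ = -6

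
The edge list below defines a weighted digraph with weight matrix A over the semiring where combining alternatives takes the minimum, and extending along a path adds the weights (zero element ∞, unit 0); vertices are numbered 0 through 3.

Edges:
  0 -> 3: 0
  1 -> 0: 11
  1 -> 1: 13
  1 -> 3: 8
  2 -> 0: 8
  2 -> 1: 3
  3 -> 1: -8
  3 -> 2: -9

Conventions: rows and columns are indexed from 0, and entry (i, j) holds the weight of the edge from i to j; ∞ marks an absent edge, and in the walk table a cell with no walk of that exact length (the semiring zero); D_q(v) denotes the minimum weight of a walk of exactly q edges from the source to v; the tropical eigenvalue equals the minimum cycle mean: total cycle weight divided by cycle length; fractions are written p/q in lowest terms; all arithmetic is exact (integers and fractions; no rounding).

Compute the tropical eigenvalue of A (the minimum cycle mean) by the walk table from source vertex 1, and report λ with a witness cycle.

q=0: [∞, 0, ∞, ∞]
q=1: [11, 13, ∞, 8]
q=2: [24, 0, -1, 11]
q=3: [7, 2, 2, 8]
q=4: [10, 0, -1, 7]
Optimal cycle mean attained by: cycle 0->3->2->0, total 0 + (-9) + 8, length 3.
Answer: λ = -1/3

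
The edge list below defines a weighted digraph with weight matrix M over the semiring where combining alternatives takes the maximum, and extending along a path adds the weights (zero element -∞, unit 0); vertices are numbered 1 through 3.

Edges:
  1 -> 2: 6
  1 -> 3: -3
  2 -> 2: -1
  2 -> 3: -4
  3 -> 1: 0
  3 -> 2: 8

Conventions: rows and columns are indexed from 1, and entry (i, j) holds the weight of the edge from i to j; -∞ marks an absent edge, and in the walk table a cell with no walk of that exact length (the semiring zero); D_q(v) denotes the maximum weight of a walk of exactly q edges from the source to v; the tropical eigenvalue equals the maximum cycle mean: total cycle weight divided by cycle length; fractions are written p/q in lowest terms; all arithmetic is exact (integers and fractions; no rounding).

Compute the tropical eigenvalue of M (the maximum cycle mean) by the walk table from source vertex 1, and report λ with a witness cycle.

q=0: [0, -∞, -∞]
q=1: [-∞, 6, -3]
q=2: [-3, 5, 2]
q=3: [2, 10, 1]
Optimal cycle mean attained by: cycle 2->3->2, total (-4) + 8, length 2.
Answer: λ = 2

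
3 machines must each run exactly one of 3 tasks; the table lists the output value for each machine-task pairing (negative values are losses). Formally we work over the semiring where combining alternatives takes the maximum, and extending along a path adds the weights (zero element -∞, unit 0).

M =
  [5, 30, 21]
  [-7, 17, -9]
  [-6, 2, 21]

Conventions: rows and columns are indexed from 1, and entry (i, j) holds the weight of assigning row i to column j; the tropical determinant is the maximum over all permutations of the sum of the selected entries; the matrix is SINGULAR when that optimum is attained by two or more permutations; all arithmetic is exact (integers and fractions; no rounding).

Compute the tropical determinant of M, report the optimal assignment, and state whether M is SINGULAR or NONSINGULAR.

σ = (1, 2, 3): 5 + 17 + 21 = 43
σ = (1, 3, 2): 5 + (-9) + 2 = -2
σ = (2, 1, 3): 30 + (-7) + 21 = 44
σ = (2, 3, 1): 30 + (-9) + (-6) = 15
σ = (3, 1, 2): 21 + (-7) + 2 = 16
σ = (3, 2, 1): 21 + 17 + (-6) = 32
Optimal value attained by: σ = (2, 1, 3).
Answer: det⊕(M) = 44; verdict: NONSINGULAR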